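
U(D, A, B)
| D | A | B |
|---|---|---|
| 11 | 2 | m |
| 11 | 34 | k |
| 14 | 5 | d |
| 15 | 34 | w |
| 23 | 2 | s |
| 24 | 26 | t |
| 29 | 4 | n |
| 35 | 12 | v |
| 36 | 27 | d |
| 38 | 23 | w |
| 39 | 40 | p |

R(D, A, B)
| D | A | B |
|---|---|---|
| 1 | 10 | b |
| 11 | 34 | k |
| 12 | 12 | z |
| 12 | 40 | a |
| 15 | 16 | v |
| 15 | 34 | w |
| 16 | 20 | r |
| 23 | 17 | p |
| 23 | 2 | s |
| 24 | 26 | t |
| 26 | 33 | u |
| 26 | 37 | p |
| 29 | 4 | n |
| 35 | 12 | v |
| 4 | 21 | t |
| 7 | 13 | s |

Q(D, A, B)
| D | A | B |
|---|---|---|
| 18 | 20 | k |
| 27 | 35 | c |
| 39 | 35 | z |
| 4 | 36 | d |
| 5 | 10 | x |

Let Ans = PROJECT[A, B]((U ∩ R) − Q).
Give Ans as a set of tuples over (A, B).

{(12, v), (2, s), (26, t), (34, k), (34, w), (4, n)}

Taking the intersection: {(11, 34, k), (15, 34, w), (23, 2, s), (24, 26, t), (29, 4, n), (35, 12, v)}
Taking the difference: {(11, 34, k), (15, 34, w), (23, 2, s), (24, 26, t), (29, 4, n), (35, 12, v)}
Keep only column(s) A, B: {(12, v), (2, s), (26, t), (34, k), (34, w), (4, n)}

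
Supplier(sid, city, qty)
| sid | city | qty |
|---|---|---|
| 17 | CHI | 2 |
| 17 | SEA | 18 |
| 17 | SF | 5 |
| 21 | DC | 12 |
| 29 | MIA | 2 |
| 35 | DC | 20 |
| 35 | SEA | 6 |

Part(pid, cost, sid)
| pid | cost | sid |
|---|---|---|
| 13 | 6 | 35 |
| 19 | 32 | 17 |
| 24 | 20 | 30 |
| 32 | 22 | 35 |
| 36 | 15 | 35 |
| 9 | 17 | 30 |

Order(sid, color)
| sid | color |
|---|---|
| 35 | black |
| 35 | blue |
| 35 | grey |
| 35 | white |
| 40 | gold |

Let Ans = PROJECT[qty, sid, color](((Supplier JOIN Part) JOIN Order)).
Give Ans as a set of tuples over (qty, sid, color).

Natural join on sid: {(17, CHI, 2, 19, 32), (17, SEA, 18, 19, 32), (17, SF, 5, 19, 32), (35, DC, 20, 13, 6), (35, DC, 20, 32, 22), (35, DC, 20, 36, 15), (35, SEA, 6, 13, 6), (35, SEA, 6, 32, 22), (35, SEA, 6, 36, 15)}
Natural join on sid: {(35, DC, 20, 13, 6, black), (35, DC, 20, 13, 6, blue), (35, DC, 20, 13, 6, grey), (35, DC, 20, 13, 6, white), (35, DC, 20, 32, 22, black), (35, DC, 20, 32, 22, blue), (35, DC, 20, 32, 22, grey), (35, DC, 20, 32, 22, white), (35, DC, 20, 36, 15, black), (35, DC, 20, 36, 15, blue), (35, DC, 20, 36, 15, grey), (35, DC, 20, 36, 15, white), (35, SEA, 6, 13, 6, black), (35, SEA, 6, 13, 6, blue), (35, SEA, 6, 13, 6, grey), (35, SEA, 6, 13, 6, white), (35, SEA, 6, 32, 22, black), (35, SEA, 6, 32, 22, blue), (35, SEA, 6, 32, 22, grey), (35, SEA, 6, 32, 22, white), (35, SEA, 6, 36, 15, black), (35, SEA, 6, 36, 15, blue), (35, SEA, 6, 36, 15, grey), (35, SEA, 6, 36, 15, white)}
π[qty, sid, color]: project onto (qty, sid, color) (16 duplicate(s) eliminated) → {(20, 35, black), (20, 35, blue), (20, 35, grey), (20, 35, white), (6, 35, black), (6, 35, blue), (6, 35, grey), (6, 35, white)}

{(20, 35, black), (20, 35, blue), (20, 35, grey), (20, 35, white), (6, 35, black), (6, 35, blue), (6, 35, grey), (6, 35, white)}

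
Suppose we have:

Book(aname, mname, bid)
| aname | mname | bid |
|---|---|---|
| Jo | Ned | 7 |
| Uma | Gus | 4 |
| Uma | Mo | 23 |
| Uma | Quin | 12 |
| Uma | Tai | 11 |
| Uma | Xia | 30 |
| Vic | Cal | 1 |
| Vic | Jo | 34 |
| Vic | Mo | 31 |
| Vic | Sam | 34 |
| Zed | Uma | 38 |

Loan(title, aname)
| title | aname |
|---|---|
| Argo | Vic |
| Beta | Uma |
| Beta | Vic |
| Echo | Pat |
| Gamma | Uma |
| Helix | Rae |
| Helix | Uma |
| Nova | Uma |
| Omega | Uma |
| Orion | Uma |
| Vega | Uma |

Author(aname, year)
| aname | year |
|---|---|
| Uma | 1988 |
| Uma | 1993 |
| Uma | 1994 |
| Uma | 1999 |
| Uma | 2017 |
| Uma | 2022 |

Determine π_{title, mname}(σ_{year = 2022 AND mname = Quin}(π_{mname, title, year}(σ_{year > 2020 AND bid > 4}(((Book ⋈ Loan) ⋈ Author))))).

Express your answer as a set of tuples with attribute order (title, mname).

{(Beta, Quin), (Gamma, Quin), (Helix, Quin), (Nova, Quin), (Omega, Quin), (Orion, Quin), (Vega, Quin)}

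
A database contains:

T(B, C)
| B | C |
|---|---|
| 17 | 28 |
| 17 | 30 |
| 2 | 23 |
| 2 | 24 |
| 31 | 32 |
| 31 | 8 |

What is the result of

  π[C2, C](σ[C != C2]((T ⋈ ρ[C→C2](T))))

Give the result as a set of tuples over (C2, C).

{(23, 24), (24, 23), (28, 30), (30, 28), (32, 8), (8, 32)}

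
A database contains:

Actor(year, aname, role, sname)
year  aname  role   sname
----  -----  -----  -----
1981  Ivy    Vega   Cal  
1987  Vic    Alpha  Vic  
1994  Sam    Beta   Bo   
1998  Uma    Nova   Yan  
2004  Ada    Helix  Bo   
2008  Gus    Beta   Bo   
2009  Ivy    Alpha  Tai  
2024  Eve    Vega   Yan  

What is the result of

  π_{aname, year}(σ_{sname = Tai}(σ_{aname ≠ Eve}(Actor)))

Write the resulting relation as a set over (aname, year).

{(Ivy, 2009)}

Apply σ_{aname ≠ Eve}; surviving tuples: {(1981, Ivy, Vega, Cal), (1987, Vic, Alpha, Vic), (1994, Sam, Beta, Bo), (1998, Uma, Nova, Yan), (2004, Ada, Helix, Bo), (2008, Gus, Beta, Bo), (2009, Ivy, Alpha, Tai)}
Apply σ_{sname = Tai}; surviving tuples: {(2009, Ivy, Alpha, Tai)}
Keep only column(s) aname, year: {(Ivy, 2009)}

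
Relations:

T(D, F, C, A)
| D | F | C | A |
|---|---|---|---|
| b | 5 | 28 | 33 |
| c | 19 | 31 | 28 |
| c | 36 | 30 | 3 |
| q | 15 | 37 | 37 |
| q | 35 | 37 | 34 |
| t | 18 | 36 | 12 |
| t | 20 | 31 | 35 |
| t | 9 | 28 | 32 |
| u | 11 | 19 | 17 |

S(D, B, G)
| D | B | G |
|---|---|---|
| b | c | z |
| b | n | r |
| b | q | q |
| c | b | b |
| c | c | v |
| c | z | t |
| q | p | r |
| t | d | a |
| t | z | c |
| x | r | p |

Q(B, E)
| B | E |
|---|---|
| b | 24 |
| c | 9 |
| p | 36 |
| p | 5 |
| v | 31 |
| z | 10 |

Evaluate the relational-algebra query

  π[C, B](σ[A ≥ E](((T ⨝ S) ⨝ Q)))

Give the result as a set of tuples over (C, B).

{(28, c), (28, z), (31, b), (31, c), (31, z), (36, z), (37, p)}

Natural join on D: {(b, 5, 28, 33, c, z), (b, 5, 28, 33, n, r), (b, 5, 28, 33, q, q), (c, 19, 31, 28, b, b), (c, 19, 31, 28, c, v), (c, 19, 31, 28, z, t), (c, 36, 30, 3, b, b), (c, 36, 30, 3, c, v), (c, 36, 30, 3, z, t), (q, 15, 37, 37, p, r), (q, 35, 37, 34, p, r), (t, 18, 36, 12, d, a), (t, 18, 36, 12, z, c), (t, 20, 31, 35, d, a), (t, 20, 31, 35, z, c), (t, 9, 28, 32, d, a), (t, 9, 28, 32, z, c)}
Natural join on B: {(b, 5, 28, 33, c, z, 9), (c, 19, 31, 28, b, b, 24), (c, 19, 31, 28, c, v, 9), (c, 19, 31, 28, z, t, 10), (c, 36, 30, 3, b, b, 24), (c, 36, 30, 3, c, v, 9), (c, 36, 30, 3, z, t, 10), (q, 15, 37, 37, p, r, 36), (q, 15, 37, 37, p, r, 5), (q, 35, 37, 34, p, r, 36), (q, 35, 37, 34, p, r, 5), (t, 18, 36, 12, z, c, 10), (t, 20, 31, 35, z, c, 10), (t, 9, 28, 32, z, c, 10)}
Apply σ_{A ≥ E}; surviving tuples: {(b, 5, 28, 33, c, z, 9), (c, 19, 31, 28, b, b, 24), (c, 19, 31, 28, c, v, 9), (c, 19, 31, 28, z, t, 10), (q, 15, 37, 37, p, r, 36), (q, 15, 37, 37, p, r, 5), (q, 35, 37, 34, p, r, 5), (t, 18, 36, 12, z, c, 10), (t, 20, 31, 35, z, c, 10), (t, 9, 28, 32, z, c, 10)}
Projecting to C, B (3 duplicate(s) eliminated): {(28, c), (28, z), (31, b), (31, c), (31, z), (36, z), (37, p)}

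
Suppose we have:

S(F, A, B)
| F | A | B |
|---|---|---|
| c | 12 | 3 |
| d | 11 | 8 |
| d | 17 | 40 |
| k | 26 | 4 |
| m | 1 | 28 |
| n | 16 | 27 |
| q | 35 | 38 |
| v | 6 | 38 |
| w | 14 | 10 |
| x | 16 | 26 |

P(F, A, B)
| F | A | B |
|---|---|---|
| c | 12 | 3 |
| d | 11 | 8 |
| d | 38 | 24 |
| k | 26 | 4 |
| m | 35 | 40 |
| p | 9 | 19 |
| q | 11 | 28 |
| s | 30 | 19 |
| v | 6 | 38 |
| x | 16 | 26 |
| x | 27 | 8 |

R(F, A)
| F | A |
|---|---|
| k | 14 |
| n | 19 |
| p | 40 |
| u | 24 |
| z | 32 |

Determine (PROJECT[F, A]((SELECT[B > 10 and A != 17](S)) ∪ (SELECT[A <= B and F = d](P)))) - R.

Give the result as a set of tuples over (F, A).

Filtering on B > 10 and A != 17 leaves {(m, 1, 28), (n, 16, 27), (q, 35, 38), (v, 6, 38), (x, 16, 26)}.
Filtering on A <= B and F = d leaves {}.
Taking the union: {(m, 1, 28), (n, 16, 27), (q, 35, 38), (v, 6, 38), (x, 16, 26)}
Keep only column(s) F, A: {(m, 1), (n, 16), (q, 35), (v, 6), (x, 16)}
Taking the difference: {(m, 1), (n, 16), (q, 35), (v, 6), (x, 16)}

{(m, 1), (n, 16), (q, 35), (v, 6), (x, 16)}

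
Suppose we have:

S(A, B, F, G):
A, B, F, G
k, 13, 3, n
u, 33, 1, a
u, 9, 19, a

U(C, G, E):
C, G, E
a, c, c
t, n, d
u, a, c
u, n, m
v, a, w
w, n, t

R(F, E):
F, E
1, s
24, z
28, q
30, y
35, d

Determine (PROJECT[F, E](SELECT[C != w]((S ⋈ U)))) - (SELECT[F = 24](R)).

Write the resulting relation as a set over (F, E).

Joining S and U on G yields {(k, 13, 3, n, t, d), (k, 13, 3, n, u, m), (k, 13, 3, n, w, t), (u, 33, 1, a, u, c), (u, 33, 1, a, v, w), (u, 9, 19, a, u, c), (u, 9, 19, a, v, w)}.
Apply σ_{C != w}; surviving tuples: {(k, 13, 3, n, t, d), (k, 13, 3, n, u, m), (u, 33, 1, a, u, c), (u, 33, 1, a, v, w), (u, 9, 19, a, u, c), (u, 9, 19, a, v, w)}
Keep only column(s) F, E: {(1, c), (1, w), (19, c), (19, w), (3, d), (3, m)}
Apply σ_{F = 24}; surviving tuples: {(24, z)}
Set difference of the two operands is {(1, c), (1, w), (19, c), (19, w), (3, d), (3, m)}.

{(1, c), (1, w), (19, c), (19, w), (3, d), (3, m)}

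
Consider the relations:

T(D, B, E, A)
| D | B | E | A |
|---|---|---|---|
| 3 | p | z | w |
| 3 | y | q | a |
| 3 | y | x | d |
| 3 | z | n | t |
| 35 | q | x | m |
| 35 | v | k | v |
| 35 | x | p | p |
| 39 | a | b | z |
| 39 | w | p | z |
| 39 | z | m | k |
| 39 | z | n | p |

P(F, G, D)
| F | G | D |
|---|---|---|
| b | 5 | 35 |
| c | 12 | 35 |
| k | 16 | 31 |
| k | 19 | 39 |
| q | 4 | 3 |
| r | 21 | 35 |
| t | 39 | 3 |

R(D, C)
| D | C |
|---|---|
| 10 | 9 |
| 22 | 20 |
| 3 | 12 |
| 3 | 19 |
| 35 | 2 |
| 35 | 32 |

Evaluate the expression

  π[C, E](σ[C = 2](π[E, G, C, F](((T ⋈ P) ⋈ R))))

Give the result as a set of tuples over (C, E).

T ⋈ P (natural join on D): {(3, p, z, w, q, 4), (3, p, z, w, t, 39), (3, y, q, a, q, 4), (3, y, q, a, t, 39), (3, y, x, d, q, 4), (3, y, x, d, t, 39), (3, z, n, t, q, 4), (3, z, n, t, t, 39), (35, q, x, m, b, 5), (35, q, x, m, c, 12), (35, q, x, m, r, 21), (35, v, k, v, b, 5), (35, v, k, v, c, 12), (35, v, k, v, r, 21), (35, x, p, p, b, 5), (35, x, p, p, c, 12), (35, x, p, p, r, 21), (39, a, b, z, k, 19), (39, w, p, z, k, 19), (39, z, m, k, k, 19), (39, z, n, p, k, 19)}
(T ⋈ P) ⋈ R (natural join on D): {(3, p, z, w, q, 4, 12), (3, p, z, w, q, 4, 19), (3, p, z, w, t, 39, 12), (3, p, z, w, t, 39, 19), (3, y, q, a, q, 4, 12), (3, y, q, a, q, 4, 19), (3, y, q, a, t, 39, 12), (3, y, q, a, t, 39, 19), (3, y, x, d, q, 4, 12), (3, y, x, d, q, 4, 19), (3, y, x, d, t, 39, 12), (3, y, x, d, t, 39, 19), (3, z, n, t, q, 4, 12), (3, z, n, t, q, 4, 19), (3, z, n, t, t, 39, 12), (3, z, n, t, t, 39, 19), (35, q, x, m, b, 5, 2), (35, q, x, m, b, 5, 32), (35, q, x, m, c, 12, 2), (35, q, x, m, c, 12, 32), (35, q, x, m, r, 21, 2), (35, q, x, m, r, 21, 32), (35, v, k, v, b, 5, 2), (35, v, k, v, b, 5, 32), (35, v, k, v, c, 12, 2), (35, v, k, v, c, 12, 32), (35, v, k, v, r, 21, 2), (35, v, k, v, r, 21, 32), (35, x, p, p, b, 5, 2), (35, x, p, p, b, 5, 32), (35, x, p, p, c, 12, 2), (35, x, p, p, c, 12, 32), (35, x, p, p, r, 21, 2), (35, x, p, p, r, 21, 32)}
π_{E, G, C, F} gives {(k, 12, 2, c), (k, 12, 32, c), (k, 21, 2, r), (k, 21, 32, r), (k, 5, 2, b), (k, 5, 32, b), (n, 39, 12, t), (n, 39, 19, t), (n, 4, 12, q), (n, 4, 19, q), (p, 12, 2, c), (p, 12, 32, c), (p, 21, 2, r), (p, 21, 32, r), (p, 5, 2, b), (p, 5, 32, b), (q, 39, 12, t), (q, 39, 19, t), (q, 4, 12, q), (q, 4, 19, q), (x, 12, 2, c), (x, 12, 32, c), (x, 21, 2, r), (x, 21, 32, r), (x, 39, 12, t), (x, 39, 19, t), (x, 4, 12, q), (x, 4, 19, q), (x, 5, 2, b), (x, 5, 32, b), (z, 39, 12, t), (z, 39, 19, t), (z, 4, 12, q), (z, 4, 19, q)}.
Selection C = 2: {(k, 12, 2, c), (k, 21, 2, r), (k, 5, 2, b), (p, 12, 2, c), (p, 21, 2, r), (p, 5, 2, b), (x, 12, 2, c), (x, 21, 2, r), (x, 5, 2, b)}
π_{C, E} gives {(2, k), (2, p), (2, x)} (6 duplicate(s) eliminated).

{(2, k), (2, p), (2, x)}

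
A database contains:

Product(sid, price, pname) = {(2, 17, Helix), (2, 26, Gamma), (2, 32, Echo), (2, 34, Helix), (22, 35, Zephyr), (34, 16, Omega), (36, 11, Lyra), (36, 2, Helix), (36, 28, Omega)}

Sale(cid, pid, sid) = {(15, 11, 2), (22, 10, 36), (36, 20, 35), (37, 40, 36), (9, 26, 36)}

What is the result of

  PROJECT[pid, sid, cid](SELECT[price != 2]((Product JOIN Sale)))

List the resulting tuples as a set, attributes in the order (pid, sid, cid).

Product ⋈ Sale (natural join on sid): {(2, 17, Helix, 15, 11), (2, 26, Gamma, 15, 11), (2, 32, Echo, 15, 11), (2, 34, Helix, 15, 11), (36, 11, Lyra, 22, 10), (36, 11, Lyra, 37, 40), (36, 11, Lyra, 9, 26), (36, 2, Helix, 22, 10), (36, 2, Helix, 37, 40), (36, 2, Helix, 9, 26), (36, 28, Omega, 22, 10), (36, 28, Omega, 37, 40), (36, 28, Omega, 9, 26)}
Apply σ_{price != 2}; surviving tuples: {(2, 17, Helix, 15, 11), (2, 26, Gamma, 15, 11), (2, 32, Echo, 15, 11), (2, 34, Helix, 15, 11), (36, 11, Lyra, 22, 10), (36, 11, Lyra, 37, 40), (36, 11, Lyra, 9, 26), (36, 28, Omega, 22, 10), (36, 28, Omega, 37, 40), (36, 28, Omega, 9, 26)}
π[pid, sid, cid]: project onto (pid, sid, cid) (6 duplicate(s) eliminated) → {(10, 36, 22), (11, 2, 15), (26, 36, 9), (40, 36, 37)}

{(10, 36, 22), (11, 2, 15), (26, 36, 9), (40, 36, 37)}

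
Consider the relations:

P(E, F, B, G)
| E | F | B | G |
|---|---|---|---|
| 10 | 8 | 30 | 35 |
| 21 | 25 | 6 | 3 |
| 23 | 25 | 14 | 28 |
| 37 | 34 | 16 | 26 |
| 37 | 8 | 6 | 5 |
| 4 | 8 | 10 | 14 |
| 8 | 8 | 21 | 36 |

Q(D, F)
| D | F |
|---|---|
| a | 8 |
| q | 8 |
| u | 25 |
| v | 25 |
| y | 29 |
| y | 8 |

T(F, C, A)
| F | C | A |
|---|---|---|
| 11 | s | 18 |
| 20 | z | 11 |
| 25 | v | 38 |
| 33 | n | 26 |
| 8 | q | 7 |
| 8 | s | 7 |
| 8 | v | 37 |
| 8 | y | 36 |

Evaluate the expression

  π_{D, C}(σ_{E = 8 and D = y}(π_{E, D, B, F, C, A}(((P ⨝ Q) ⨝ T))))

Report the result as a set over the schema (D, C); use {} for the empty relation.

Joining P and Q on F yields {(10, 8, 30, 35, a), (10, 8, 30, 35, q), (10, 8, 30, 35, y), (21, 25, 6, 3, u), (21, 25, 6, 3, v), (23, 25, 14, 28, u), (23, 25, 14, 28, v), (37, 8, 6, 5, a), (37, 8, 6, 5, q), (37, 8, 6, 5, y), (4, 8, 10, 14, a), (4, 8, 10, 14, q), (4, 8, 10, 14, y), (8, 8, 21, 36, a), (8, 8, 21, 36, q), (8, 8, 21, 36, y)}.
Joining (P ⨝ Q) and T on F yields {(10, 8, 30, 35, a, q, 7), (10, 8, 30, 35, a, s, 7), (10, 8, 30, 35, a, v, 37), (10, 8, 30, 35, a, y, 36), (10, 8, 30, 35, q, q, 7), (10, 8, 30, 35, q, s, 7), (10, 8, 30, 35, q, v, 37), (10, 8, 30, 35, q, y, 36), (10, 8, 30, 35, y, q, 7), (10, 8, 30, 35, y, s, 7), (10, 8, 30, 35, y, v, 37), (10, 8, 30, 35, y, y, 36), (21, 25, 6, 3, u, v, 38), (21, 25, 6, 3, v, v, 38), (23, 25, 14, 28, u, v, 38), (23, 25, 14, 28, v, v, 38), (37, 8, 6, 5, a, q, 7), (37, 8, 6, 5, a, s, 7), (37, 8, 6, 5, a, v, 37), (37, 8, 6, 5, a, y, 36), (37, 8, 6, 5, q, q, 7), (37, 8, 6, 5, q, s, 7), (37, 8, 6, 5, q, v, 37), (37, 8, 6, 5, q, y, 36), (37, 8, 6, 5, y, q, 7), (37, 8, 6, 5, y, s, 7), (37, 8, 6, 5, y, v, 37), (37, 8, 6, 5, y, y, 36), (4, 8, 10, 14, a, q, 7), (4, 8, 10, 14, a, s, 7), (4, 8, 10, 14, a, v, 37), (4, 8, 10, 14, a, y, 36), (4, 8, 10, 14, q, q, 7), (4, 8, 10, 14, q, s, 7), (4, 8, 10, 14, q, v, 37), (4, 8, 10, 14, q, y, 36), (4, 8, 10, 14, y, q, 7), (4, 8, 10, 14, y, s, 7), (4, 8, 10, 14, y, v, 37), (4, 8, 10, 14, y, y, 36), (8, 8, 21, 36, a, q, 7), (8, 8, 21, 36, a, s, 7), (8, 8, 21, 36, a, v, 37), (8, 8, 21, 36, a, y, 36), (8, 8, 21, 36, q, q, 7), (8, 8, 21, 36, q, s, 7), (8, 8, 21, 36, q, v, 37), (8, 8, 21, 36, q, y, 36), (8, 8, 21, 36, y, q, 7), (8, 8, 21, 36, y, s, 7), (8, 8, 21, 36, y, v, 37), (8, 8, 21, 36, y, y, 36)}.
π_{E, D, B, F, C, A} gives {(10, a, 30, 8, q, 7), (10, a, 30, 8, s, 7), (10, a, 30, 8, v, 37), (10, a, 30, 8, y, 36), (10, q, 30, 8, q, 7), (10, q, 30, 8, s, 7), (10, q, 30, 8, v, 37), (10, q, 30, 8, y, 36), (10, y, 30, 8, q, 7), (10, y, 30, 8, s, 7), (10, y, 30, 8, v, 37), (10, y, 30, 8, y, 36), (21, u, 6, 25, v, 38), (21, v, 6, 25, v, 38), (23, u, 14, 25, v, 38), (23, v, 14, 25, v, 38), (37, a, 6, 8, q, 7), (37, a, 6, 8, s, 7), (37, a, 6, 8, v, 37), (37, a, 6, 8, y, 36), (37, q, 6, 8, q, 7), (37, q, 6, 8, s, 7), (37, q, 6, 8, v, 37), (37, q, 6, 8, y, 36), (37, y, 6, 8, q, 7), (37, y, 6, 8, s, 7), (37, y, 6, 8, v, 37), (37, y, 6, 8, y, 36), (4, a, 10, 8, q, 7), (4, a, 10, 8, s, 7), (4, a, 10, 8, v, 37), (4, a, 10, 8, y, 36), (4, q, 10, 8, q, 7), (4, q, 10, 8, s, 7), (4, q, 10, 8, v, 37), (4, q, 10, 8, y, 36), (4, y, 10, 8, q, 7), (4, y, 10, 8, s, 7), (4, y, 10, 8, v, 37), (4, y, 10, 8, y, 36), (8, a, 21, 8, q, 7), (8, a, 21, 8, s, 7), (8, a, 21, 8, v, 37), (8, a, 21, 8, y, 36), (8, q, 21, 8, q, 7), (8, q, 21, 8, s, 7), (8, q, 21, 8, v, 37), (8, q, 21, 8, y, 36), (8, y, 21, 8, q, 7), (8, y, 21, 8, s, 7), (8, y, 21, 8, v, 37), (8, y, 21, 8, y, 36)}.
Apply σ_{E = 8 and D = y}; surviving tuples: {(8, y, 21, 8, q, 7), (8, y, 21, 8, s, 7), (8, y, 21, 8, v, 37), (8, y, 21, 8, y, 36)}
π_{D, C} gives {(y, q), (y, s), (y, v), (y, y)}.

{(y, q), (y, s), (y, v), (y, y)}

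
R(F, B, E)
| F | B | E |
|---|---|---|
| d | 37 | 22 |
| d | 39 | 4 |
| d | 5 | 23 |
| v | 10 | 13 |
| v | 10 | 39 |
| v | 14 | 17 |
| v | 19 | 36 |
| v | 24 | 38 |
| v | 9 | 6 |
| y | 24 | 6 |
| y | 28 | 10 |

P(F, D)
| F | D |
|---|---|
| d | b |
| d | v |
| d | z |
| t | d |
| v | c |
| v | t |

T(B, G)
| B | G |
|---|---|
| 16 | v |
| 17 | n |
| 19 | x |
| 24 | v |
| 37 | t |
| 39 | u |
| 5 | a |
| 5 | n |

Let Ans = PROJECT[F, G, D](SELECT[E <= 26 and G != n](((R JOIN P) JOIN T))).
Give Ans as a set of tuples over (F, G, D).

R ⋈ P (natural join on F): {(d, 37, 22, b), (d, 37, 22, v), (d, 37, 22, z), (d, 39, 4, b), (d, 39, 4, v), (d, 39, 4, z), (d, 5, 23, b), (d, 5, 23, v), (d, 5, 23, z), (v, 10, 13, c), (v, 10, 13, t), (v, 10, 39, c), (v, 10, 39, t), (v, 14, 17, c), (v, 14, 17, t), (v, 19, 36, c), (v, 19, 36, t), (v, 24, 38, c), (v, 24, 38, t), (v, 9, 6, c), (v, 9, 6, t)}
(R JOIN P) ⋈ T (natural join on B): {(d, 37, 22, b, t), (d, 37, 22, v, t), (d, 37, 22, z, t), (d, 39, 4, b, u), (d, 39, 4, v, u), (d, 39, 4, z, u), (d, 5, 23, b, a), (d, 5, 23, b, n), (d, 5, 23, v, a), (d, 5, 23, v, n), (d, 5, 23, z, a), (d, 5, 23, z, n), (v, 19, 36, c, x), (v, 19, 36, t, x), (v, 24, 38, c, v), (v, 24, 38, t, v)}
σ[E <= 26 and G != n]: keep tuples satisfying E <= 26 and G != n → {(d, 37, 22, b, t), (d, 37, 22, v, t), (d, 37, 22, z, t), (d, 39, 4, b, u), (d, 39, 4, v, u), (d, 39, 4, z, u), (d, 5, 23, b, a), (d, 5, 23, v, a), (d, 5, 23, z, a)}
Keep only column(s) F, G, D: {(d, a, b), (d, a, v), (d, a, z), (d, t, b), (d, t, v), (d, t, z), (d, u, b), (d, u, v), (d, u, z)}

{(d, a, b), (d, a, v), (d, a, z), (d, t, b), (d, t, v), (d, t, z), (d, u, b), (d, u, v), (d, u, z)}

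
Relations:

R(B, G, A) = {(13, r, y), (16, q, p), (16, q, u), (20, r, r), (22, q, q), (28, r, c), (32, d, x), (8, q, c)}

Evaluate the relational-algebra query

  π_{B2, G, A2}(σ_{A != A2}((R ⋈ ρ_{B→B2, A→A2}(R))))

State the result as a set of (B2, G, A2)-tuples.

ρ[B→B2, A→A2]: schema becomes (B2, G, A2); tuples unchanged.
R ⋈ ρ_{B→B2, A→A2}(R) (natural join on G): {(13, r, y, 13, y), (13, r, y, 20, r), (13, r, y, 28, c), (16, q, p, 16, p), (16, q, p, 16, u), (16, q, p, 22, q), (16, q, p, 8, c), (16, q, u, 16, p), (16, q, u, 16, u), (16, q, u, 22, q), (16, q, u, 8, c), (20, r, r, 13, y), (20, r, r, 20, r), (20, r, r, 28, c), (22, q, q, 16, p), (22, q, q, 16, u), (22, q, q, 22, q), (22, q, q, 8, c), (28, r, c, 13, y), (28, r, c, 20, r), (28, r, c, 28, c), (32, d, x, 32, x), (8, q, c, 16, p), (8, q, c, 16, u), (8, q, c, 22, q), (8, q, c, 8, c)}
Apply σ_{A != A2}; surviving tuples: {(13, r, y, 20, r), (13, r, y, 28, c), (16, q, p, 16, u), (16, q, p, 22, q), (16, q, p, 8, c), (16, q, u, 16, p), (16, q, u, 22, q), (16, q, u, 8, c), (20, r, r, 13, y), (20, r, r, 28, c), (22, q, q, 16, p), (22, q, q, 16, u), (22, q, q, 8, c), (28, r, c, 13, y), (28, r, c, 20, r), (8, q, c, 16, p), (8, q, c, 16, u), (8, q, c, 22, q)}
Projecting to B2, G, A2 (11 duplicate(s) eliminated): {(13, r, y), (16, q, p), (16, q, u), (20, r, r), (22, q, q), (28, r, c), (8, q, c)}

{(13, r, y), (16, q, p), (16, q, u), (20, r, r), (22, q, q), (28, r, c), (8, q, c)}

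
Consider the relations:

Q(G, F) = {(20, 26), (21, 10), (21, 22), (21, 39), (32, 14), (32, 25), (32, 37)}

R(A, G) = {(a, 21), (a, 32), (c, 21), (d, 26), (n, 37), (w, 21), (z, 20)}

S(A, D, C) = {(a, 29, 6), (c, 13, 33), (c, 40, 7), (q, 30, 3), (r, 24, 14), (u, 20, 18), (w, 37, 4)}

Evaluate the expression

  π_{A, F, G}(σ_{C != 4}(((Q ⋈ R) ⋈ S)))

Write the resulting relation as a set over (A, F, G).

Natural join on G: {(20, 26, z), (21, 10, a), (21, 10, c), (21, 10, w), (21, 22, a), (21, 22, c), (21, 22, w), (21, 39, a), (21, 39, c), (21, 39, w), (32, 14, a), (32, 25, a), (32, 37, a)}
Natural join on A: {(21, 10, a, 29, 6), (21, 10, c, 13, 33), (21, 10, c, 40, 7), (21, 10, w, 37, 4), (21, 22, a, 29, 6), (21, 22, c, 13, 33), (21, 22, c, 40, 7), (21, 22, w, 37, 4), (21, 39, a, 29, 6), (21, 39, c, 13, 33), (21, 39, c, 40, 7), (21, 39, w, 37, 4), (32, 14, a, 29, 6), (32, 25, a, 29, 6), (32, 37, a, 29, 6)}
σ[C != 4]: keep tuples satisfying C != 4 → {(21, 10, a, 29, 6), (21, 10, c, 13, 33), (21, 10, c, 40, 7), (21, 22, a, 29, 6), (21, 22, c, 13, 33), (21, 22, c, 40, 7), (21, 39, a, 29, 6), (21, 39, c, 13, 33), (21, 39, c, 40, 7), (32, 14, a, 29, 6), (32, 25, a, 29, 6), (32, 37, a, 29, 6)}
π[A, F, G]: project onto (A, F, G) (3 duplicate(s) eliminated) → {(a, 10, 21), (a, 14, 32), (a, 22, 21), (a, 25, 32), (a, 37, 32), (a, 39, 21), (c, 10, 21), (c, 22, 21), (c, 39, 21)}

{(a, 10, 21), (a, 14, 32), (a, 22, 21), (a, 25, 32), (a, 37, 32), (a, 39, 21), (c, 10, 21), (c, 22, 21), (c, 39, 21)}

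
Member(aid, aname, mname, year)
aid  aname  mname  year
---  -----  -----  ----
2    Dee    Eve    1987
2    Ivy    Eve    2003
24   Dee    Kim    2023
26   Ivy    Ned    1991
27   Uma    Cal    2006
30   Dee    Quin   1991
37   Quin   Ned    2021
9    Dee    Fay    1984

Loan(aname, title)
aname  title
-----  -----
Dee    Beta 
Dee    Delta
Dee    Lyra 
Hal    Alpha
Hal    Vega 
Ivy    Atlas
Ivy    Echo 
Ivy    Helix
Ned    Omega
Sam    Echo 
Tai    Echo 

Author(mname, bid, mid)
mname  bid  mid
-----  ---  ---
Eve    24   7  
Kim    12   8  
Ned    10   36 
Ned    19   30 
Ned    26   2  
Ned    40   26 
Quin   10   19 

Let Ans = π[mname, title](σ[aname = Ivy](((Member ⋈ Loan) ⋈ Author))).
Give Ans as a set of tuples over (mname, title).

Joining Member and Loan on aname yields {(2, Dee, Eve, 1987, Beta), (2, Dee, Eve, 1987, Delta), (2, Dee, Eve, 1987, Lyra), (2, Ivy, Eve, 2003, Atlas), (2, Ivy, Eve, 2003, Echo), (2, Ivy, Eve, 2003, Helix), (24, Dee, Kim, 2023, Beta), (24, Dee, Kim, 2023, Delta), (24, Dee, Kim, 2023, Lyra), (26, Ivy, Ned, 1991, Atlas), (26, Ivy, Ned, 1991, Echo), (26, Ivy, Ned, 1991, Helix), (30, Dee, Quin, 1991, Beta), (30, Dee, Quin, 1991, Delta), (30, Dee, Quin, 1991, Lyra), (9, Dee, Fay, 1984, Beta), (9, Dee, Fay, 1984, Delta), (9, Dee, Fay, 1984, Lyra)}.
Joining (Member ⋈ Loan) and Author on mname yields {(2, Dee, Eve, 1987, Beta, 24, 7), (2, Dee, Eve, 1987, Delta, 24, 7), (2, Dee, Eve, 1987, Lyra, 24, 7), (2, Ivy, Eve, 2003, Atlas, 24, 7), (2, Ivy, Eve, 2003, Echo, 24, 7), (2, Ivy, Eve, 2003, Helix, 24, 7), (24, Dee, Kim, 2023, Beta, 12, 8), (24, Dee, Kim, 2023, Delta, 12, 8), (24, Dee, Kim, 2023, Lyra, 12, 8), (26, Ivy, Ned, 1991, Atlas, 10, 36), (26, Ivy, Ned, 1991, Atlas, 19, 30), (26, Ivy, Ned, 1991, Atlas, 26, 2), (26, Ivy, Ned, 1991, Atlas, 40, 26), (26, Ivy, Ned, 1991, Echo, 10, 36), (26, Ivy, Ned, 1991, Echo, 19, 30), (26, Ivy, Ned, 1991, Echo, 26, 2), (26, Ivy, Ned, 1991, Echo, 40, 26), (26, Ivy, Ned, 1991, Helix, 10, 36), (26, Ivy, Ned, 1991, Helix, 19, 30), (26, Ivy, Ned, 1991, Helix, 26, 2), (26, Ivy, Ned, 1991, Helix, 40, 26), (30, Dee, Quin, 1991, Beta, 10, 19), (30, Dee, Quin, 1991, Delta, 10, 19), (30, Dee, Quin, 1991, Lyra, 10, 19)}.
Apply σ_{aname = Ivy}; surviving tuples: {(2, Ivy, Eve, 2003, Atlas, 24, 7), (2, Ivy, Eve, 2003, Echo, 24, 7), (2, Ivy, Eve, 2003, Helix, 24, 7), (26, Ivy, Ned, 1991, Atlas, 10, 36), (26, Ivy, Ned, 1991, Atlas, 19, 30), (26, Ivy, Ned, 1991, Atlas, 26, 2), (26, Ivy, Ned, 1991, Atlas, 40, 26), (26, Ivy, Ned, 1991, Echo, 10, 36), (26, Ivy, Ned, 1991, Echo, 19, 30), (26, Ivy, Ned, 1991, Echo, 26, 2), (26, Ivy, Ned, 1991, Echo, 40, 26), (26, Ivy, Ned, 1991, Helix, 10, 36), (26, Ivy, Ned, 1991, Helix, 19, 30), (26, Ivy, Ned, 1991, Helix, 26, 2), (26, Ivy, Ned, 1991, Helix, 40, 26)}
Keep only column(s) mname, title (9 duplicate(s) eliminated): {(Eve, Atlas), (Eve, Echo), (Eve, Helix), (Ned, Atlas), (Ned, Echo), (Ned, Helix)}

{(Eve, Atlas), (Eve, Echo), (Eve, Helix), (Ned, Atlas), (Ned, Echo), (Ned, Helix)}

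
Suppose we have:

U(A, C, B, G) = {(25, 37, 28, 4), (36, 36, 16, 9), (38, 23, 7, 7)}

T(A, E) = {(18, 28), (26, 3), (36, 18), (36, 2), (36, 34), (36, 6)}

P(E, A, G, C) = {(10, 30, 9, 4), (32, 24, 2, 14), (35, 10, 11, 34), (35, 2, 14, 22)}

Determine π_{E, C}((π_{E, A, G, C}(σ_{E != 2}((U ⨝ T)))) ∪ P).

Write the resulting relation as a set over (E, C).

{(10, 4), (18, 36), (32, 14), (34, 36), (35, 22), (35, 34), (6, 36)}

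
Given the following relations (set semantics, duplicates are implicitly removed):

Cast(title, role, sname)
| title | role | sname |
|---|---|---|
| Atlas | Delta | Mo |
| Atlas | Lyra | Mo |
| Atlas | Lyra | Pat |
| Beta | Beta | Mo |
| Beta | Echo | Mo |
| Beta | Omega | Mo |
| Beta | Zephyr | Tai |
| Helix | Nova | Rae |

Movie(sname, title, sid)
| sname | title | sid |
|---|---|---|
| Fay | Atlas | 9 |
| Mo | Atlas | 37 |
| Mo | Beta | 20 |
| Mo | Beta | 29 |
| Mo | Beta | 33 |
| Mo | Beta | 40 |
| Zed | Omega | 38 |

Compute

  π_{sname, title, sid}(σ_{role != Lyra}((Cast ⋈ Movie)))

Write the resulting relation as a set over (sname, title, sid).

{(Mo, Atlas, 37), (Mo, Beta, 20), (Mo, Beta, 29), (Mo, Beta, 33), (Mo, Beta, 40)}

Joining Cast and Movie on title, sname yields {(Atlas, Delta, Mo, 37), (Atlas, Lyra, Mo, 37), (Beta, Beta, Mo, 20), (Beta, Beta, Mo, 29), (Beta, Beta, Mo, 33), (Beta, Beta, Mo, 40), (Beta, Echo, Mo, 20), (Beta, Echo, Mo, 29), (Beta, Echo, Mo, 33), (Beta, Echo, Mo, 40), (Beta, Omega, Mo, 20), (Beta, Omega, Mo, 29), (Beta, Omega, Mo, 33), (Beta, Omega, Mo, 40)}.
σ[role != Lyra]: keep tuples satisfying role != Lyra → {(Atlas, Delta, Mo, 37), (Beta, Beta, Mo, 20), (Beta, Beta, Mo, 29), (Beta, Beta, Mo, 33), (Beta, Beta, Mo, 40), (Beta, Echo, Mo, 20), (Beta, Echo, Mo, 29), (Beta, Echo, Mo, 33), (Beta, Echo, Mo, 40), (Beta, Omega, Mo, 20), (Beta, Omega, Mo, 29), (Beta, Omega, Mo, 33), (Beta, Omega, Mo, 40)}
Keep only column(s) sname, title, sid (8 duplicate(s) eliminated): {(Mo, Atlas, 37), (Mo, Beta, 20), (Mo, Beta, 29), (Mo, Beta, 33), (Mo, Beta, 40)}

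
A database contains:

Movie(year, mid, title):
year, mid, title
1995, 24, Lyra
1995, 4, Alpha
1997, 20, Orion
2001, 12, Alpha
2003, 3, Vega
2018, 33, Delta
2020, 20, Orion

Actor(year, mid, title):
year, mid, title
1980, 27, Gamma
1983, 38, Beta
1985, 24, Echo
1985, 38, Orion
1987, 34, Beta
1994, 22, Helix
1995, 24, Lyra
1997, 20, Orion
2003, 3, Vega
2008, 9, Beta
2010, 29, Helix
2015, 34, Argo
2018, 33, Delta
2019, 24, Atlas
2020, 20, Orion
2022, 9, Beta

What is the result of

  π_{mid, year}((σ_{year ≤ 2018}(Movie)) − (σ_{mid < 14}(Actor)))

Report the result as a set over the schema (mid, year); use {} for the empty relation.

Apply σ_{year ≤ 2018}; surviving tuples: {(1995, 24, Lyra), (1995, 4, Alpha), (1997, 20, Orion), (2001, 12, Alpha), (2003, 3, Vega), (2018, 33, Delta)}
Apply σ_{mid < 14}; surviving tuples: {(2003, 3, Vega), (2008, 9, Beta), (2022, 9, Beta)}
Set difference of the two operands is {(1995, 24, Lyra), (1995, 4, Alpha), (1997, 20, Orion), (2001, 12, Alpha), (2018, 33, Delta)}.
Projecting to mid, year: {(12, 2001), (20, 1997), (24, 1995), (33, 2018), (4, 1995)}

{(12, 2001), (20, 1997), (24, 1995), (33, 2018), (4, 1995)}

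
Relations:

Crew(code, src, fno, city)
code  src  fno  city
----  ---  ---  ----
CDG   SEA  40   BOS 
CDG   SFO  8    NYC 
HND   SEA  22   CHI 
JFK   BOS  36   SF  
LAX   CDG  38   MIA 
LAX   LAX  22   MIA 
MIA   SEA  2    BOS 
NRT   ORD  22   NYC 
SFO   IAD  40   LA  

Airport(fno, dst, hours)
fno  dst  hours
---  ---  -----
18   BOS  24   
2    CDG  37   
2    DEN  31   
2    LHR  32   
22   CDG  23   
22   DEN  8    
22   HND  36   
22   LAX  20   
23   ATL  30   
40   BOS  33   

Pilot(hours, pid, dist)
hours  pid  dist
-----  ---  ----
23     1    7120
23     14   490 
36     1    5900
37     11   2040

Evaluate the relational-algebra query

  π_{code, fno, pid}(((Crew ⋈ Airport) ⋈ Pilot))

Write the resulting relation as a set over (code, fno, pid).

Joining Crew and Airport on fno yields {(CDG, SEA, 40, BOS, BOS, 33), (HND, SEA, 22, CHI, CDG, 23), (HND, SEA, 22, CHI, DEN, 8), (HND, SEA, 22, CHI, HND, 36), (HND, SEA, 22, CHI, LAX, 20), (LAX, LAX, 22, MIA, CDG, 23), (LAX, LAX, 22, MIA, DEN, 8), (LAX, LAX, 22, MIA, HND, 36), (LAX, LAX, 22, MIA, LAX, 20), (MIA, SEA, 2, BOS, CDG, 37), (MIA, SEA, 2, BOS, DEN, 31), (MIA, SEA, 2, BOS, LHR, 32), (NRT, ORD, 22, NYC, CDG, 23), (NRT, ORD, 22, NYC, DEN, 8), (NRT, ORD, 22, NYC, HND, 36), (NRT, ORD, 22, NYC, LAX, 20), (SFO, IAD, 40, LA, BOS, 33)}.
Joining (Crew ⋈ Airport) and Pilot on hours yields {(HND, SEA, 22, CHI, CDG, 23, 1, 7120), (HND, SEA, 22, CHI, CDG, 23, 14, 490), (HND, SEA, 22, CHI, HND, 36, 1, 5900), (LAX, LAX, 22, MIA, CDG, 23, 1, 7120), (LAX, LAX, 22, MIA, CDG, 23, 14, 490), (LAX, LAX, 22, MIA, HND, 36, 1, 5900), (MIA, SEA, 2, BOS, CDG, 37, 11, 2040), (NRT, ORD, 22, NYC, CDG, 23, 1, 7120), (NRT, ORD, 22, NYC, CDG, 23, 14, 490), (NRT, ORD, 22, NYC, HND, 36, 1, 5900)}.
Projecting to code, fno, pid (3 duplicate(s) eliminated): {(HND, 22, 1), (HND, 22, 14), (LAX, 22, 1), (LAX, 22, 14), (MIA, 2, 11), (NRT, 22, 1), (NRT, 22, 14)}

{(HND, 22, 1), (HND, 22, 14), (LAX, 22, 1), (LAX, 22, 14), (MIA, 2, 11), (NRT, 22, 1), (NRT, 22, 14)}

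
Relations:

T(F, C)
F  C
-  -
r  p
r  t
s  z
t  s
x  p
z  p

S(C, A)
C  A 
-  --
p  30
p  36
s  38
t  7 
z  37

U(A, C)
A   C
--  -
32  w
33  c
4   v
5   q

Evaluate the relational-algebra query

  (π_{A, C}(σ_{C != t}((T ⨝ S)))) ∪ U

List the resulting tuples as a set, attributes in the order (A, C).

Natural join on C: {(r, p, 30), (r, p, 36), (r, t, 7), (s, z, 37), (t, s, 38), (x, p, 30), (x, p, 36), (z, p, 30), (z, p, 36)}
Filtering on C != t leaves {(r, p, 30), (r, p, 36), (s, z, 37), (t, s, 38), (x, p, 30), (x, p, 36), (z, p, 30), (z, p, 36)}.
π[A, C]: project onto (A, C) (4 duplicate(s) eliminated) → {(30, p), (36, p), (37, z), (38, s)}
Union: {(30, p), (36, p), (37, z), (38, s)} with {(32, w), (33, c), (4, v), (5, q)} → {(30, p), (32, w), (33, c), (36, p), (37, z), (38, s), (4, v), (5, q)}

{(30, p), (32, w), (33, c), (36, p), (37, z), (38, s), (4, v), (5, q)}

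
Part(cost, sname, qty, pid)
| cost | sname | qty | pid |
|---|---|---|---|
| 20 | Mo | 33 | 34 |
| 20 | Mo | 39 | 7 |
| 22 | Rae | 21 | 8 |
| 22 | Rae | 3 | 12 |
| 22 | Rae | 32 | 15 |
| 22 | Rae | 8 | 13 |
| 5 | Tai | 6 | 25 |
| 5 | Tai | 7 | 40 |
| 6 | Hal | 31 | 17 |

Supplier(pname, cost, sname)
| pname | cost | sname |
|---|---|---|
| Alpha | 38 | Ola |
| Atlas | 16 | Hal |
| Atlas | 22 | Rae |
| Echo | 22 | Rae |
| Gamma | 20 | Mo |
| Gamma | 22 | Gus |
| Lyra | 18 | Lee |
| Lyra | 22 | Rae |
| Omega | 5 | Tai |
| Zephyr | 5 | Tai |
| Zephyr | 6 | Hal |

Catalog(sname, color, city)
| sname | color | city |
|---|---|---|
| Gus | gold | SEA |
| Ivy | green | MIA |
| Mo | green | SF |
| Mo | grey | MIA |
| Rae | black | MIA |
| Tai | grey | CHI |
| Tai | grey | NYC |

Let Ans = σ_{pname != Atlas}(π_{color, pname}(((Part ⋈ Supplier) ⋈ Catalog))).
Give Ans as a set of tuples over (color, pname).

{(black, Echo), (black, Lyra), (green, Gamma), (grey, Gamma), (grey, Omega), (grey, Zephyr)}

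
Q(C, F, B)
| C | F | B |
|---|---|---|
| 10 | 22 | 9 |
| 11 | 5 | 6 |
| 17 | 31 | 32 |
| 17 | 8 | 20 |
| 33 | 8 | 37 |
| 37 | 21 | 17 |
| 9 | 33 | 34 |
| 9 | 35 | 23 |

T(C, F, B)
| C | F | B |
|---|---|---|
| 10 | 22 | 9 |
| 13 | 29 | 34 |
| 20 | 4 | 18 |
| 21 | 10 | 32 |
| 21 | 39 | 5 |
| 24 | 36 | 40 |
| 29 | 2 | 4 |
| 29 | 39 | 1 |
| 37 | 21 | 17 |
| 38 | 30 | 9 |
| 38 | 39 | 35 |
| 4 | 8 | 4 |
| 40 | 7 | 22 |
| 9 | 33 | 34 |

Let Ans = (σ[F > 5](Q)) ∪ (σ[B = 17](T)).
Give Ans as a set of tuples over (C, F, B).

{(10, 22, 9), (17, 31, 32), (17, 8, 20), (33, 8, 37), (37, 21, 17), (9, 33, 34), (9, 35, 23)}

Filtering on F > 5 leaves {(10, 22, 9), (17, 31, 32), (17, 8, 20), (33, 8, 37), (37, 21, 17), (9, 33, 34), (9, 35, 23)}.
Filtering on B = 17 leaves {(37, 21, 17)}.
Union: {(10, 22, 9), (17, 31, 32), (17, 8, 20), (33, 8, 37), (37, 21, 17), (9, 33, 34), (9, 35, 23)} with {(37, 21, 17)} → {(10, 22, 9), (17, 31, 32), (17, 8, 20), (33, 8, 37), (37, 21, 17), (9, 33, 34), (9, 35, 23)}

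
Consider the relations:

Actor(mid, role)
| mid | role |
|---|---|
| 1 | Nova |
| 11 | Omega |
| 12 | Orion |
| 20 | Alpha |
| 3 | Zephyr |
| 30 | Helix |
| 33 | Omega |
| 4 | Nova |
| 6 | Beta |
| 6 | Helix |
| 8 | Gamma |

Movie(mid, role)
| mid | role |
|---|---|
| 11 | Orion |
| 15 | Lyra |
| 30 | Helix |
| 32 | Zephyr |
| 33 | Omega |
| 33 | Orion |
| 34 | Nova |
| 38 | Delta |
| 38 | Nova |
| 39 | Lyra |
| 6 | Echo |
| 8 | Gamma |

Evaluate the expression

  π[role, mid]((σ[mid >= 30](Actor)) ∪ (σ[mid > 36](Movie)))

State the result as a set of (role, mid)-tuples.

Apply σ_{mid >= 30}; surviving tuples: {(30, Helix), (33, Omega)}
Apply σ_{mid > 36}; surviving tuples: {(38, Delta), (38, Nova), (39, Lyra)}
Taking the union: {(30, Helix), (33, Omega), (38, Delta), (38, Nova), (39, Lyra)}
Keep only column(s) role, mid: {(Delta, 38), (Helix, 30), (Lyra, 39), (Nova, 38), (Omega, 33)}

{(Delta, 38), (Helix, 30), (Lyra, 39), (Nova, 38), (Omega, 33)}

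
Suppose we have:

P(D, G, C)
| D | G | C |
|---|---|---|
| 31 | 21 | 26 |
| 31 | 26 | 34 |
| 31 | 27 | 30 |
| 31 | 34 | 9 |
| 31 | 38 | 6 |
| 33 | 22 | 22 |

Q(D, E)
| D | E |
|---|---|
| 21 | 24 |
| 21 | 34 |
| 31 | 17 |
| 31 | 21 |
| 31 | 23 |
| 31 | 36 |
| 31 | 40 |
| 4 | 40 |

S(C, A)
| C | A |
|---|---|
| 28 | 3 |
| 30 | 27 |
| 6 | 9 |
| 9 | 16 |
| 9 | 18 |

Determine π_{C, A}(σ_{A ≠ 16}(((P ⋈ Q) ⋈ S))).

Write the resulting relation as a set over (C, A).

{(30, 27), (6, 9), (9, 18)}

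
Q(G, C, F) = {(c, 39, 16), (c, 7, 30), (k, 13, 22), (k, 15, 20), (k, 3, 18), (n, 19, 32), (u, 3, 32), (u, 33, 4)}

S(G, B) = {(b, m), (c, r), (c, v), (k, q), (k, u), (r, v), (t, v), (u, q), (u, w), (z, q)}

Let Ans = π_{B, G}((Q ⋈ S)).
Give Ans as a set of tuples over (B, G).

Natural join on G: {(c, 39, 16, r), (c, 39, 16, v), (c, 7, 30, r), (c, 7, 30, v), (k, 13, 22, q), (k, 13, 22, u), (k, 15, 20, q), (k, 15, 20, u), (k, 3, 18, q), (k, 3, 18, u), (u, 3, 32, q), (u, 3, 32, w), (u, 33, 4, q), (u, 33, 4, w)}
Keep only column(s) B, G (8 duplicate(s) eliminated): {(q, k), (q, u), (r, c), (u, k), (v, c), (w, u)}

{(q, k), (q, u), (r, c), (u, k), (v, c), (w, u)}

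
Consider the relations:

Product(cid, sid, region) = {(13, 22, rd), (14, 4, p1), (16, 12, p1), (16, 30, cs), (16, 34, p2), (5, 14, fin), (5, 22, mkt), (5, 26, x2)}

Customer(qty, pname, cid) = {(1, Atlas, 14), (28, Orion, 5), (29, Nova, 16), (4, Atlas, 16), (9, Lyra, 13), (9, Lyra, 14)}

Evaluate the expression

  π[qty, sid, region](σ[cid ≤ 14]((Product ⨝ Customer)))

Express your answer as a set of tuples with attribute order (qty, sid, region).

Natural join on cid: {(13, 22, rd, 9, Lyra), (14, 4, p1, 1, Atlas), (14, 4, p1, 9, Lyra), (16, 12, p1, 29, Nova), (16, 12, p1, 4, Atlas), (16, 30, cs, 29, Nova), (16, 30, cs, 4, Atlas), (16, 34, p2, 29, Nova), (16, 34, p2, 4, Atlas), (5, 14, fin, 28, Orion), (5, 22, mkt, 28, Orion), (5, 26, x2, 28, Orion)}
σ[cid ≤ 14]: keep tuples satisfying cid ≤ 14 → {(13, 22, rd, 9, Lyra), (14, 4, p1, 1, Atlas), (14, 4, p1, 9, Lyra), (5, 14, fin, 28, Orion), (5, 22, mkt, 28, Orion), (5, 26, x2, 28, Orion)}
π[qty, sid, region]: project onto (qty, sid, region) → {(1, 4, p1), (28, 14, fin), (28, 22, mkt), (28, 26, x2), (9, 22, rd), (9, 4, p1)}

{(1, 4, p1), (28, 14, fin), (28, 22, mkt), (28, 26, x2), (9, 22, rd), (9, 4, p1)}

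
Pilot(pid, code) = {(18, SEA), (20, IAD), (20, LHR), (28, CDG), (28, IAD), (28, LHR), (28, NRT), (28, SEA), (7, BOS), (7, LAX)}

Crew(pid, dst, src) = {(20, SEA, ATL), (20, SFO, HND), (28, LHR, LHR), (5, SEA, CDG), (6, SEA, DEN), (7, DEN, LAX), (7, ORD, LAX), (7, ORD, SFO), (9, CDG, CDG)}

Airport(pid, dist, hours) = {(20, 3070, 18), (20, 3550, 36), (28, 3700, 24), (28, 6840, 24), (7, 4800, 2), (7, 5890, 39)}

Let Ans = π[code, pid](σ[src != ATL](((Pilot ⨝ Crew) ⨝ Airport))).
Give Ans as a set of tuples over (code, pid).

{(BOS, 7), (CDG, 28), (IAD, 20), (IAD, 28), (LAX, 7), (LHR, 20), (LHR, 28), (NRT, 28), (SEA, 28)}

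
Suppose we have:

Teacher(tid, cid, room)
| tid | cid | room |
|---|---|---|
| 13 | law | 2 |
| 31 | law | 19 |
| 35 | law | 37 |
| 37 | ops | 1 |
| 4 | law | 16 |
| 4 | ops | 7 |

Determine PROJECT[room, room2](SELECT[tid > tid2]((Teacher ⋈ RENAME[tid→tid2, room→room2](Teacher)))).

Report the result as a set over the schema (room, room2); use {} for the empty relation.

ρ[tid→tid2, room→room2]: schema becomes (tid2, cid, room2); tuples unchanged.
Natural join on cid: {(13, law, 2, 13, 2), (13, law, 2, 31, 19), (13, law, 2, 35, 37), (13, law, 2, 4, 16), (31, law, 19, 13, 2), (31, law, 19, 31, 19), (31, law, 19, 35, 37), (31, law, 19, 4, 16), (35, law, 37, 13, 2), (35, law, 37, 31, 19), (35, law, 37, 35, 37), (35, law, 37, 4, 16), (37, ops, 1, 37, 1), (37, ops, 1, 4, 7), (4, law, 16, 13, 2), (4, law, 16, 31, 19), (4, law, 16, 35, 37), (4, law, 16, 4, 16), (4, ops, 7, 37, 1), (4, ops, 7, 4, 7)}
Selection tid > tid2: {(13, law, 2, 4, 16), (31, law, 19, 13, 2), (31, law, 19, 4, 16), (35, law, 37, 13, 2), (35, law, 37, 31, 19), (35, law, 37, 4, 16), (37, ops, 1, 4, 7)}
Keep only column(s) room, room2: {(1, 7), (19, 16), (19, 2), (2, 16), (37, 16), (37, 19), (37, 2)}

{(1, 7), (19, 16), (19, 2), (2, 16), (37, 16), (37, 19), (37, 2)}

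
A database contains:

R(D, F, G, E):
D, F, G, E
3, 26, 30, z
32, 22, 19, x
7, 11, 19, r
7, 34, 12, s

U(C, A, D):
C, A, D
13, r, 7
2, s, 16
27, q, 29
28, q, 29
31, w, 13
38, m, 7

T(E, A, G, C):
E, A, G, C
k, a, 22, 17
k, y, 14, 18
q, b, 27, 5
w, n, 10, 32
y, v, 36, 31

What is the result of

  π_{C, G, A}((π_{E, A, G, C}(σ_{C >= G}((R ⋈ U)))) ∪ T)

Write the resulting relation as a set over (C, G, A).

R ⋈ U (natural join on D): {(7, 11, 19, r, 13, r), (7, 11, 19, r, 38, m), (7, 34, 12, s, 13, r), (7, 34, 12, s, 38, m)}
Apply σ_{C >= G}; surviving tuples: {(7, 11, 19, r, 38, m), (7, 34, 12, s, 13, r), (7, 34, 12, s, 38, m)}
π[E, A, G, C]: project onto (E, A, G, C) → {(r, m, 19, 38), (s, m, 12, 38), (s, r, 12, 13)}
Taking the union: {(k, a, 22, 17), (k, y, 14, 18), (q, b, 27, 5), (r, m, 19, 38), (s, m, 12, 38), (s, r, 12, 13), (w, n, 10, 32), (y, v, 36, 31)}
π[C, G, A]: project onto (C, G, A) → {(13, 12, r), (17, 22, a), (18, 14, y), (31, 36, v), (32, 10, n), (38, 12, m), (38, 19, m), (5, 27, b)}

{(13, 12, r), (17, 22, a), (18, 14, y), (31, 36, v), (32, 10, n), (38, 12, m), (38, 19, m), (5, 27, b)}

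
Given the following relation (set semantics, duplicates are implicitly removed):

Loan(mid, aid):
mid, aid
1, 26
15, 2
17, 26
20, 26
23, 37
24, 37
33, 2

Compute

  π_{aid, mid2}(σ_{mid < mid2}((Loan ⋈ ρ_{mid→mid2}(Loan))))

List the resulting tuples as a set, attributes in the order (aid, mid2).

ρ[mid→mid2]: schema becomes (mid2, aid); tuples unchanged.
Natural join on aid: {(1, 26, 1), (1, 26, 17), (1, 26, 20), (15, 2, 15), (15, 2, 33), (17, 26, 1), (17, 26, 17), (17, 26, 20), (20, 26, 1), (20, 26, 17), (20, 26, 20), (23, 37, 23), (23, 37, 24), (24, 37, 23), (24, 37, 24), (33, 2, 15), (33, 2, 33)}
Apply σ_{mid < mid2}; surviving tuples: {(1, 26, 17), (1, 26, 20), (15, 2, 33), (17, 26, 20), (23, 37, 24)}
Projecting to aid, mid2 (1 duplicate(s) eliminated): {(2, 33), (26, 17), (26, 20), (37, 24)}

{(2, 33), (26, 17), (26, 20), (37, 24)}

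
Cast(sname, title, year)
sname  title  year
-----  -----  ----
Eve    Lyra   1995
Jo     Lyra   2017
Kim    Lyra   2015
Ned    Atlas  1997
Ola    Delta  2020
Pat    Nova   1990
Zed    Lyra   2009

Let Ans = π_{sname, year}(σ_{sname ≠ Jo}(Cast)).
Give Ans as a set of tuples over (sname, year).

{(Eve, 1995), (Kim, 2015), (Ned, 1997), (Ola, 2020), (Pat, 1990), (Zed, 2009)}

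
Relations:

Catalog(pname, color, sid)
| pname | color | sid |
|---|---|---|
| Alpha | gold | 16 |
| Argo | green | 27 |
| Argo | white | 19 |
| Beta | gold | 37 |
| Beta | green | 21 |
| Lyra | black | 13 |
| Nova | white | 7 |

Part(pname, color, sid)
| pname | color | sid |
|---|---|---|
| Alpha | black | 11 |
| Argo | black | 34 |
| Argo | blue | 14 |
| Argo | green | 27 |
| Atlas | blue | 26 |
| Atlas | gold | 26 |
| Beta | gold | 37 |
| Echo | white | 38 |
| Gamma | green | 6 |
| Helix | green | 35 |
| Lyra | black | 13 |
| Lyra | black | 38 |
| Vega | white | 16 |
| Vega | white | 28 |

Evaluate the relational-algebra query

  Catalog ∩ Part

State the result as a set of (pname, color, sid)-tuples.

{(Argo, green, 27), (Beta, gold, 37), (Lyra, black, 13)}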